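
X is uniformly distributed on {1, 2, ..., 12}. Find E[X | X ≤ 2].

3/2

Given X ≤ 2, X is equally likely to be any of {1, 2}.
E[X | X ≤ 2] = (1 + 2) / 2 = 3/2.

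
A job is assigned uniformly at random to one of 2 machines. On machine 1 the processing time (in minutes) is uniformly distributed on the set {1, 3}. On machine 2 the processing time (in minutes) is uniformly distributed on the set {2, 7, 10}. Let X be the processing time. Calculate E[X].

E[X | machine 1] = (1+3)/2 = 2.
E[X | machine 2] = (2+7+10)/3 = 19/3.
E[X] = (1/2)·(2) + (1/2)·(19/3) = 25/6.

25/6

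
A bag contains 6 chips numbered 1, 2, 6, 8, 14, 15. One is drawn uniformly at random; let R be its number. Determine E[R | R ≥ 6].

43/4

P(R ≥ 6) = 2/3.
Σ over the event: 6·1/6 + 8·1/6 + 14·1/6 + 15·1/6 = 43/6.
E[R | R ≥ 6] = (43/6) / (2/3) = 43/4.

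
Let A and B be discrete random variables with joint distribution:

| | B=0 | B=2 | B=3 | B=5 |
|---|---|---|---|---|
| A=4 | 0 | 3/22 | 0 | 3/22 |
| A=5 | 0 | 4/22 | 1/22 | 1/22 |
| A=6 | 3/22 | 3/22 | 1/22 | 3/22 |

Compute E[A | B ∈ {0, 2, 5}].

P(B ∈ {0, 2, 5}) = 10/11.
Σ A·P over the event = 4·(3/22) + 4·(3/22) + 5·(4/22) + 5·(1/22) + 6·(3/22) + 6·(3/22) + 6·(3/22) = 103/22.
E[A | B ∈ {0, 2, 5}] = (103/22) / (10/11) = 103/20.

103/20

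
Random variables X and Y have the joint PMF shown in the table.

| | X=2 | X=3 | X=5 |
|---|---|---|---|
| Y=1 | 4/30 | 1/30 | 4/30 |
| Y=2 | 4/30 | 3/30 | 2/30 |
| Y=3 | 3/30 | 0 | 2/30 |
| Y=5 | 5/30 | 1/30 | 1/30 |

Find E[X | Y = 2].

P(Y = 2) = 3/10.
Summing X·P(X=x,Y=y) over the conditioning event gives 9/10.
E[X | Y = 2] = (9/10) / (3/10) = 3.

3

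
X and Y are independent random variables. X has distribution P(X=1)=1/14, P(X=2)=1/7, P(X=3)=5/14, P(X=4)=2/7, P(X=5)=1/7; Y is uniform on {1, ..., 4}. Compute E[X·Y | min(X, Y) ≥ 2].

135/13

P(min(X, Y) ≥ 2) = 39/56.
Summing XY·P(x,y) over outcomes with min(X, Y) ≥ 2 gives 405/56.
E[X·Y | min(X, Y) ≥ 2] = (405/56) / (39/56) = 135/13.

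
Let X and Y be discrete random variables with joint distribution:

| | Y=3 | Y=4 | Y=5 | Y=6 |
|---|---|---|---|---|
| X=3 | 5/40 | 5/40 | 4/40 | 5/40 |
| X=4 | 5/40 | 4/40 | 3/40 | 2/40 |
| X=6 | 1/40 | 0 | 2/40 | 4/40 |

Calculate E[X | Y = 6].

P(Y = 6) = 11/40.
Σ X·P over the event = 3·(5/40) + 4·(2/40) + 6·(4/40) = 47/40.
E[X | Y = 6] = (47/40) / (11/40) = 47/11.

47/11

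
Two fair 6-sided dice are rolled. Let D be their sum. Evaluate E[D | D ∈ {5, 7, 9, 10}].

P(D ∈ {5, 7, 9, 10}) = 17/36.
Σ over the event: 5·1/9 + 7·1/6 + 9·1/9 + 10·1/12 = 32/9.
E[D | D ∈ {5, 7, 9, 10}] = (32/9) / (17/36) = 128/17.

128/17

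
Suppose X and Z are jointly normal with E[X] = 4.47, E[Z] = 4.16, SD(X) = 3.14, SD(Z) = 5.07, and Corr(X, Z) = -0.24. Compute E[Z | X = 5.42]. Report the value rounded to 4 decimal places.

For a bivariate normal, E[Z | X=x] = μ_Z + ρ·(σ_Z/σ_X)·(x − μ_X).
E[Z | X=5.42] = 4.16 + (-0.24)·(5.07/3.14)·(5.42 − (4.47)) = 4.16 + (-0.38752)·(0.95) = 3.7919.

3.7919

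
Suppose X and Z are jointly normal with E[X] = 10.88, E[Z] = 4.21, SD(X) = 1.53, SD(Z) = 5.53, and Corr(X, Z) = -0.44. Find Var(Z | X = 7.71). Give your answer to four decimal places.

For a bivariate normal, Var(Z | X=x) = σ_Z²(1 − ρ²).
Var(Z | X=7.71) = (5.53)²·(1 − (-0.44)²) = 30.5809·0.8064 = 24.6604.

24.6604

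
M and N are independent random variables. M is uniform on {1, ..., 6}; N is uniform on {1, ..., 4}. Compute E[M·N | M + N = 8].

Outcomes with M + N = 8: (4,4), (5,3), (6,2), each with probability 1/24.
E[M·N | M + N = 8] = (16 + 15 + 12) / 3 = 43/3.

43/3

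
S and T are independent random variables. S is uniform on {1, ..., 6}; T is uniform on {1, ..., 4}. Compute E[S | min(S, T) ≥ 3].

Outcomes with min(S, T) ≥ 3: (3,3), (3,4), (4,3), (4,4), (5,3), (5,4), (6,3), (6,4), each with probability 1/24.
E[S | min(S, T) ≥ 3] = (3 + 3 + 4 + 4 + 5 + 5 + 6 + 6) / 8 = 9/2.

9/2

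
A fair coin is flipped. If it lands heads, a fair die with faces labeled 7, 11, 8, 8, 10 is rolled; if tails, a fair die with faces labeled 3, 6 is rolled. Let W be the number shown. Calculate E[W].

133/20

E[W | heads] = (7+11+8+8+10)/5 = 44/5.
E[W | tails] = (3+6)/2 = 9/2.
By the law of total expectation,
E[W] = (1/2)·(44/5) + (1/2)·(9/2) = 133/20.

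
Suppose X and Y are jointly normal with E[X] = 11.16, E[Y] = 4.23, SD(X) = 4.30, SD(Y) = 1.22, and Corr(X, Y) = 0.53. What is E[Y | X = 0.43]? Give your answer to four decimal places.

E[Y | X=x] = μ_Y + ρ(σ_Y/σ_X)(x − μ_X) for jointly normal variables.
E[Y | X=0.43] = 4.23 + (0.53)·(1.22/4.30)·(0.43 − (11.16)) = 4.23 + (0.15037)·(-10.73) = 2.6165.

2.6165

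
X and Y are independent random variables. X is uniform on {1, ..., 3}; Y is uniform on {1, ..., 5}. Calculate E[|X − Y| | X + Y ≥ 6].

2

Outcomes with X + Y ≥ 6: (1,5), (2,4), (2,5), (3,3), (3,4), (3,5), each with probability 1/15.
E[|X − Y| | X + Y ≥ 6] = (4 + 2 + 3 + 0 + 1 + 2) / 6 = 2.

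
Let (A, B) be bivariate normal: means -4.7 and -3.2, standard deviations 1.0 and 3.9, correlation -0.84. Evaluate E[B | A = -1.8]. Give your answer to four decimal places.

-12.7004

E[B | A=x] = μ_B + ρ(σ_B/σ_A)(x − μ_A) for jointly normal variables.
E[B | A=-1.8] = -3.2 + (-0.84)·(3.9/1.0)·(-1.8 − (-4.7)) = -3.2 + (-3.276)·(2.9) = -12.7004.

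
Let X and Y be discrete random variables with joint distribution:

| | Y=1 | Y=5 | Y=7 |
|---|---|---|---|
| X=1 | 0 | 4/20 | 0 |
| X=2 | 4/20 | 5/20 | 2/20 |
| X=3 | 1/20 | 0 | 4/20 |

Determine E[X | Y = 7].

P(Y = 7) = 3/10.
Σ X·P over the event = 2·(2/20) + 3·(4/20) = 4/5.
E[X | Y = 7] = (4/5) / (3/10) = 8/3.

8/3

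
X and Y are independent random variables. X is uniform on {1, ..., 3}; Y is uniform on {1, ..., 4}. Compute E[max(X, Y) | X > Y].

8/3

P(X > Y) = 1/4.
Summing max(X,Y)·P(x,y) over outcomes with X > Y gives 2/3.
E[max(X, Y) | X > Y] = (2/3) / (1/4) = 8/3.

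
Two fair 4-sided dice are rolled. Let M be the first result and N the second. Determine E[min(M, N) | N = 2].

7/4

Outcomes with N = 2: (1,2), (2,2), (3,2), (4,2), each with probability 1/16.
E[min(M, N) | N = 2] = (1 + 2 + 2 + 2) / 4 = 7/4.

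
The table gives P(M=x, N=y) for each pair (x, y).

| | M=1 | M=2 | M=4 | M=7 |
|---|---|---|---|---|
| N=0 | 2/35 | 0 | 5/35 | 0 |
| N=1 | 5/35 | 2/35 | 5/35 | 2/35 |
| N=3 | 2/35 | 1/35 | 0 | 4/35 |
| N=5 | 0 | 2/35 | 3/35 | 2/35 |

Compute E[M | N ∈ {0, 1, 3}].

P(N ∈ {0, 1, 3}) = 4/5.
Summing M·P(M=x,N=y) over the conditioning event gives 97/35.
E[M | N ∈ {0, 1, 3}] = (97/35) / (4/5) = 97/28.

97/28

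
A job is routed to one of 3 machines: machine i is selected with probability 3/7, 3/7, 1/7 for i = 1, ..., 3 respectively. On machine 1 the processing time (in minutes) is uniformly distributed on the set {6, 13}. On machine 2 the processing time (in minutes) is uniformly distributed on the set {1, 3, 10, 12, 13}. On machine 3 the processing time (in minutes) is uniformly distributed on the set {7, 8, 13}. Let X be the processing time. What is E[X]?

E[X | machine 1] = (6+13)/2 = 19/2.
E[X | machine 2] = (1+3+10+12+13)/5 = 39/5.
E[X | machine 3] = (7+8+13)/3 = 28/3.
By the law of total expectation,
E[X] = (3/7)·(19/2) + (3/7)·(39/5) + (1/7)·(28/3) = 1837/210.

1837/210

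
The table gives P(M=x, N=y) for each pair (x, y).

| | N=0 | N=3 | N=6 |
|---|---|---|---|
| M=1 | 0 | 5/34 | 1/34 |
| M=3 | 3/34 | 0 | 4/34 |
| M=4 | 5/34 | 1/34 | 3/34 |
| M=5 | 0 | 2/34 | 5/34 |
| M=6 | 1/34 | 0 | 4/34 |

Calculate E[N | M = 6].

24/5

P(M = 6) = 5/34.
Summing N·P(M=x,N=y) over the conditioning event gives 12/17.
E[N | M = 6] = (12/17) / (5/34) = 24/5.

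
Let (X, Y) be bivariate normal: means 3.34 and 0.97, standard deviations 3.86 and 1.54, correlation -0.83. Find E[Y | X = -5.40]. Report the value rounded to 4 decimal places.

3.8642

For a bivariate normal, E[Y | X=x] = μ_Y + ρ·(σ_Y/σ_X)·(x − μ_X).
E[Y | X=-5.40] = 0.97 + (-0.83)·(1.54/3.86)·(-5.40 − (3.34)) = 0.97 + (-0.33114)·(-8.74) = 3.8642.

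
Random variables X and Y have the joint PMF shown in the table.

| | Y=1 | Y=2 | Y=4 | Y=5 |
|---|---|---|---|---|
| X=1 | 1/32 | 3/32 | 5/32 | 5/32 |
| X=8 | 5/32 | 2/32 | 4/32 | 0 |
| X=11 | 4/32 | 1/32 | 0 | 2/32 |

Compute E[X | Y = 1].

17/2

P(Y = 1) = 5/16.
Summing X·P(X=x,Y=y) over the conditioning event gives 85/32.
E[X | Y = 1] = (85/32) / (5/16) = 17/2.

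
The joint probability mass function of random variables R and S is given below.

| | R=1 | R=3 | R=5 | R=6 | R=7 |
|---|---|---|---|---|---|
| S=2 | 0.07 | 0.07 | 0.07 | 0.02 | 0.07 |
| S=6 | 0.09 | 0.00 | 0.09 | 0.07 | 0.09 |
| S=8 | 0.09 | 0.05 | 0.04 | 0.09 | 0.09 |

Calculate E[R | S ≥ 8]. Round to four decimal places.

P(S ≥ 8) = 0.36.
Σ R·P over the event = 1·(0.09) + 3·(0.05) + 5·(0.04) + 6·(0.09) + 7·(0.09) = 1.61.
E[R | S ≥ 8] = (1.61) / (0.36) = 4.4722.

4.4722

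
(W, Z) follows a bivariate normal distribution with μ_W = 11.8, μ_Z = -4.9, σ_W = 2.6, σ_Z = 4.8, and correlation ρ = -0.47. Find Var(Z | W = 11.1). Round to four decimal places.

17.9505

The conditional variance in a bivariate normal is σ_Z²(1 − ρ²), independent of x.
Var(Z | W=11.1) = (4.8)²·(1 − (-0.47)²) = 23.04·0.7791 = 17.9505.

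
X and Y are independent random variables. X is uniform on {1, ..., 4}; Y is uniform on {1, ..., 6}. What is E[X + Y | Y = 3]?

11/2

P(Y = 3) = 1/6.
Summing (X+Y)·P(x,y) over outcomes with Y = 3 gives 11/12.
E[X + Y | Y = 3] = (11/12) / (1/6) = 11/2.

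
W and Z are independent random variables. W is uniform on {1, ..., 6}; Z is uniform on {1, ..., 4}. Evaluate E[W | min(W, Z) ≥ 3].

9/2

Outcomes with min(W, Z) ≥ 3: (3,3), (3,4), (4,3), (4,4), (5,3), (5,4), (6,3), (6,4), each with probability 1/24.
E[W | min(W, Z) ≥ 3] = (3 + 3 + 4 + 4 + 5 + 5 + 6 + 6) / 8 = 9/2.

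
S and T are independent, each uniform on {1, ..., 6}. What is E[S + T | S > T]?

7

P(S > T) = 5/12.
Summing (S+T)·P(x,y) over outcomes with S > T gives 35/12.
E[S + T | S > T] = (35/12) / (5/12) = 7.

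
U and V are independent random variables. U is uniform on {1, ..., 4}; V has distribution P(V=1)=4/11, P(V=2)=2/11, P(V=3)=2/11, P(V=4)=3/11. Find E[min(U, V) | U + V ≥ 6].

P(U + V ≥ 6) = 15/44.
Summing min(U,V)·P(x,y) over outcomes with U + V ≥ 6 gives 43/44.
E[min(U, V) | U + V ≥ 6] = (43/44) / (15/44) = 43/15.

43/15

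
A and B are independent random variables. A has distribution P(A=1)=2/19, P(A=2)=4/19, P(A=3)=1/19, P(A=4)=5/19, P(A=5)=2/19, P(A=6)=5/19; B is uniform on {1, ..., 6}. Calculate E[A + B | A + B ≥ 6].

P(A + B ≥ 6) = 29/38.
Summing (A+B)·P(x,y) over outcomes with A + B ≥ 6 gives 727/114.
E[A + B | A + B ≥ 6] = (727/114) / (29/38) = 727/87.

727/87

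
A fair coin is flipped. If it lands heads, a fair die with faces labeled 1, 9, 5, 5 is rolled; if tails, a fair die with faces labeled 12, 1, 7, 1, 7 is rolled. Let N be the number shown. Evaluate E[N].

E[N | heads] = (1+9+5+5)/4 = 5.
E[N | tails] = (12+1+7+1+7)/5 = 28/5.
By the law of total expectation,
E[N] = (1/2)·(5) + (1/2)·(28/5) = 53/10.

53/10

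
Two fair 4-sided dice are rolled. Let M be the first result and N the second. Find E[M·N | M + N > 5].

Outcomes with M + N > 5: (2,4), (3,3), (3,4), (4,2), (4,3), (4,4), each with probability 1/16.
E[M·N | M + N > 5] = (8 + 9 + 12 + 8 + 12 + 16) / 6 = 65/6.

65/6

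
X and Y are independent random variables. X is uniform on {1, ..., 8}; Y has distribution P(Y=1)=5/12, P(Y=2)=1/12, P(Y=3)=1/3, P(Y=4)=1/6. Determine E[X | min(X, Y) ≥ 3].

11/2

P(min(X, Y) ≥ 3) = 3/8.
Summing X·P(x,y) over outcomes with min(X, Y) ≥ 3 gives 33/16.
E[X | min(X, Y) ≥ 3] = (33/16) / (3/8) = 11/2.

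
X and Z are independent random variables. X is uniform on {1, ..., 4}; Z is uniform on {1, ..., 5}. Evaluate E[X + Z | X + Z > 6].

23/3

Outcomes with X + Z > 6: (2,5), (3,4), (3,5), (4,3), (4,4), (4,5), each with probability 1/20.
E[X + Z | X + Z > 6] = (7 + 7 + 8 + 7 + 8 + 9) / 6 = 23/3.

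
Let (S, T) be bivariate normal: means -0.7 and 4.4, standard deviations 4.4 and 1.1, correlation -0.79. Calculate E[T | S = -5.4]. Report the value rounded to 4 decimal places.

The regression of T on S has slope ρ·σ_T/σ_S and passes through (μ_S, μ_T).
E[T | S=-5.4] = 4.4 + (-0.79)·(1.1/4.4)·(-5.4 − (-0.7)) = 4.4 + (-0.1975)·(-4.7) = 5.3283.

5.3283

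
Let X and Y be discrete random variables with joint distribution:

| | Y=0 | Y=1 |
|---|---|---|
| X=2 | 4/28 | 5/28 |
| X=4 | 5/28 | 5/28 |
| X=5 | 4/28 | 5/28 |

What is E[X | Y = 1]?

11/3

P(Y = 1) = 15/28.
Σ X·P over the event = 2·(5/28) + 4·(5/28) + 5·(5/28) = 55/28.
E[X | Y = 1] = (55/28) / (15/28) = 11/3.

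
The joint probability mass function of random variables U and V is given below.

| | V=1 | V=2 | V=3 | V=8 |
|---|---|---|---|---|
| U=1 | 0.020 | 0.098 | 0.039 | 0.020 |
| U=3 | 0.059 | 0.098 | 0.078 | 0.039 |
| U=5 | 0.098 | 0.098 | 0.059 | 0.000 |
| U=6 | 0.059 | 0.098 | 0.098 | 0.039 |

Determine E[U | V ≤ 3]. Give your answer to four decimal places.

P(V ≤ 3) = 0.902.
Summing U·P(U=x,V=y) over the conditioning event gives 3.667.
E[U | V ≤ 3] = (3.667) / (0.902) = 4.0654.

4.0654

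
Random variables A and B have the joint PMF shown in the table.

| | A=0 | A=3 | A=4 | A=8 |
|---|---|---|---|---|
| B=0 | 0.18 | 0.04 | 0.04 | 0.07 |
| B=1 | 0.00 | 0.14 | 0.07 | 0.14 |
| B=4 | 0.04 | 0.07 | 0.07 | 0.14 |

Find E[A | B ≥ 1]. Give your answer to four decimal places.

5.1194

P(B ≥ 1) = 0.67.
Σ A·P over the event = 0·(0.04) + 3·(0.14) + 3·(0.07) + 4·(0.07) + 4·(0.07) + 8·(0.14) + 8·(0.14) = 3.43.
E[A | B ≥ 1] = (3.43) / (0.67) = 5.1194.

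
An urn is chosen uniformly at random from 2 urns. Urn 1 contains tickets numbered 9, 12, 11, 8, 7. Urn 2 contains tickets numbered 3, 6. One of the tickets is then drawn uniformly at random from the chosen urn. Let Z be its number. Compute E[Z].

E[Z | urn 1] = (9+12+11+8+7)/5 = 47/5.
E[Z | urn 2] = (3+6)/2 = 9/2.
E[Z] = (1/2)·(47/5) + (1/2)·(9/2) = 139/20.

139/20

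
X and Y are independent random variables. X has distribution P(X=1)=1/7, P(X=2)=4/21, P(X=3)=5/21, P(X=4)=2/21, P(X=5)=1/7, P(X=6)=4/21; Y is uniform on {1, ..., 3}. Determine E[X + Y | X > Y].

P(X > Y) = 41/63.
Summing (X+Y)·P(x,y) over outcomes with X > Y gives 4.
E[X + Y | X > Y] = (4) / (41/63) = 252/41.

252/41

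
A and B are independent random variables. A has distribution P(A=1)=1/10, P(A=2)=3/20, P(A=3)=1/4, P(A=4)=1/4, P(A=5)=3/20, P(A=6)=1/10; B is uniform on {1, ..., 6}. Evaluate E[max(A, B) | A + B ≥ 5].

P(A + B ≥ 5) = 103/120.
Summing max(A,B)·P(x,y) over outcomes with A + B ≥ 5 gives 163/40.
E[max(A, B) | A + B ≥ 5] = (163/40) / (103/120) = 489/103.

489/103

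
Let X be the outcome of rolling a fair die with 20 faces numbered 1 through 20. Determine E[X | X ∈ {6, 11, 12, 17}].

23/2

P(X ∈ {6, 11, 12, 17}) = 1/5.
Σ over the event: 6·1/20 + 11·1/20 + 12·1/20 + 17·1/20 = 23/10.
E[X | X ∈ {6, 11, 12, 17}] = (23/10) / (1/5) = 23/2.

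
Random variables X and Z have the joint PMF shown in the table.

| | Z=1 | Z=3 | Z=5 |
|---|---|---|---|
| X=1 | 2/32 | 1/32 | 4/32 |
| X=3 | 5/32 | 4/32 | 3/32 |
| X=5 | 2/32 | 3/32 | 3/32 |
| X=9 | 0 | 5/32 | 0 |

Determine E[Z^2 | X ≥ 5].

P(X ≥ 5) = 13/32.
Σ Z^2·P over the event = 1·(2/32) + 9·(3/32) + 25·(3/32) + 9·(5/32) = 149/32.
E[Z^2 | X ≥ 5] = (149/32) / (13/32) = 149/13.

149/13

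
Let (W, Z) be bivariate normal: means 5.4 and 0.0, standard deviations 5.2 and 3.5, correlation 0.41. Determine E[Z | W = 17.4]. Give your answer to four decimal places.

For a bivariate normal, E[Z | W=x] = μ_Z + ρ·(σ_Z/σ_W)·(x − μ_W).
E[Z | W=17.4] = 0.0 + (0.41)·(3.5/5.2)·(17.4 − (5.4)) = 0.0 + (0.27596)·(12) = 3.3115.

3.3115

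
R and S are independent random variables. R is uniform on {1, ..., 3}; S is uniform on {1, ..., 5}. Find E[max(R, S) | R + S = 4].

8/3

Outcomes with R + S = 4: (1,3), (2,2), (3,1), each with probability 1/15.
E[max(R, S) | R + S = 4] = (3 + 2 + 3) / 3 = 8/3.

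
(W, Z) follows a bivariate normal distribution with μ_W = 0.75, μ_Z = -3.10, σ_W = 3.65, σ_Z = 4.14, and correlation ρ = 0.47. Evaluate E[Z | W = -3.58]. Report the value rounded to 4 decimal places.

-5.4083

E[Z | W=x] = μ_Z + ρ(σ_Z/σ_W)(x − μ_W) for jointly normal variables.
E[Z | W=-3.58] = -3.10 + (0.47)·(4.14/3.65)·(-3.58 − (0.75)) = -3.10 + (0.5331)·(-4.33) = -5.4083.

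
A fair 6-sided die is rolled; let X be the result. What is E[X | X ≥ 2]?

Given X ≥ 2, X is equally likely to be any of {2, 3, 4, 5, 6}.
E[X | X ≥ 2] = (2 + 3 + 4 + 5 + 6) / 5 = 4.

4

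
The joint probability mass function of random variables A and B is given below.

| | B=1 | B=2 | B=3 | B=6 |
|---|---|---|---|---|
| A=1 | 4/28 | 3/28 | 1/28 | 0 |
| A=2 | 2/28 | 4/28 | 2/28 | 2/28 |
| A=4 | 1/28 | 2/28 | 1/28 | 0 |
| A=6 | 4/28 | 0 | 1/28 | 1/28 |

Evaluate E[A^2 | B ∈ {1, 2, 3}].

284/25

P(B ∈ {1, 2, 3}) = 25/28.
Summing A^2·P(A=x,B=y) over the conditioning event gives 71/7.
E[A^2 | B ∈ {1, 2, 3}] = (71/7) / (25/28) = 284/25.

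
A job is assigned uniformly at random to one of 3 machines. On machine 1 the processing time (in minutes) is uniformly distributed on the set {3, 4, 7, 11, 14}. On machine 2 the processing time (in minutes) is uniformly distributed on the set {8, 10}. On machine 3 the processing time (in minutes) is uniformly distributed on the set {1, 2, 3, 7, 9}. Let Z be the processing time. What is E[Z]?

106/15

E[Z | machine 1] = (3+4+7+11+14)/5 = 39/5.
E[Z | machine 2] = (8+10)/2 = 9.
E[Z | machine 3] = (1+2+3+7+9)/5 = 22/5.
By the law of total expectation,
E[Z] = (1/3)·(39/5) + (1/3)·(9) + (1/3)·(22/5) = 106/15.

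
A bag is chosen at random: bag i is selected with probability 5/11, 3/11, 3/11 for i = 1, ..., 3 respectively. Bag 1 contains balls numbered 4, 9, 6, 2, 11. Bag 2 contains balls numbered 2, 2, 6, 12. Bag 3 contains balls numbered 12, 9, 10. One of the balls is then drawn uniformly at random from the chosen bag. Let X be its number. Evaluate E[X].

E[X | bag 1] = (4+9+6+2+11)/5 = 32/5.
E[X | bag 2] = (2+2+6+12)/4 = 11/2.
E[X | bag 3] = (12+9+10)/3 = 31/3.
By the law of total expectation,
E[X] = (5/11)·(32/5) + (3/11)·(11/2) + (3/11)·(31/3) = 159/22.

159/22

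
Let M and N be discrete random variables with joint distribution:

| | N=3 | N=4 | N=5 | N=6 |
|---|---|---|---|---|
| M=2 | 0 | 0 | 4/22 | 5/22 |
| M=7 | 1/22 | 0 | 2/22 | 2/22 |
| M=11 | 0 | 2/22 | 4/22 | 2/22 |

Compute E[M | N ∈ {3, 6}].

P(N ∈ {3, 6}) = 5/11.
Summing M·P(M=x,N=y) over the conditioning event gives 53/22.
E[M | N ∈ {3, 6}] = (53/22) / (5/11) = 53/10.

53/10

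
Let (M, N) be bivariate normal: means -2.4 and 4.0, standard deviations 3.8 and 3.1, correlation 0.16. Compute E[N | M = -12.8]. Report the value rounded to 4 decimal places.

2.6425

For a bivariate normal, E[N | M=x] = μ_N + ρ·(σ_N/σ_M)·(x − μ_M).
E[N | M=-12.8] = 4.0 + (0.16)·(3.1/3.8)·(-12.8 − (-2.4)) = 4.0 + (0.13053)·(-10.4) = 2.6425.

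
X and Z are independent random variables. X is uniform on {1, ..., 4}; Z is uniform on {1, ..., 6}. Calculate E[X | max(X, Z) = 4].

Outcomes with max(X, Z) = 4: (1,4), (2,4), (3,4), (4,1), (4,2), (4,3), (4,4), each with probability 1/24.
E[X | max(X, Z) = 4] = (1 + 2 + 3 + 4 + 4 + 4 + 4) / 7 = 22/7.

22/7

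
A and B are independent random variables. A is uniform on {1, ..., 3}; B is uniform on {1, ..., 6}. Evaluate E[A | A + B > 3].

P(A + B > 3) = 5/6.
Summing A·P(x,y) over outcomes with A + B > 3 gives 16/9.
E[A | A + B > 3] = (16/9) / (5/6) = 32/15.

32/15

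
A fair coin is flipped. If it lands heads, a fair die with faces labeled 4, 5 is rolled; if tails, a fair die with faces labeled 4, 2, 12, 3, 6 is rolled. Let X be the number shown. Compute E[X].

99/20

E[X | heads] = (4+5)/2 = 9/2.
E[X | tails] = (4+2+12+3+6)/5 = 27/5.
E[X] = (1/2)·(9/2) + (1/2)·(27/5) = 99/20.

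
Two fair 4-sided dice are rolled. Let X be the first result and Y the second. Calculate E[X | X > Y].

10/3

Outcomes with X > Y: (2,1), (3,1), (3,2), (4,1), (4,2), (4,3), each with probability 1/16.
E[X | X > Y] = (2 + 3 + 3 + 4 + 4 + 4) / 6 = 10/3.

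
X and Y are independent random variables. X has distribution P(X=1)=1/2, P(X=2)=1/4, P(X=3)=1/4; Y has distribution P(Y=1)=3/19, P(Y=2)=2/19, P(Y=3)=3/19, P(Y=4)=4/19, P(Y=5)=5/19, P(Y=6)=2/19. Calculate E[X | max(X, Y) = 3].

P(max(X, Y) = 3) = 17/76.
Summing X·P(x,y) over outcomes with max(X, Y) = 3 gives 9/19.
E[X | max(X, Y) = 3] = (9/19) / (17/76) = 36/17.

36/17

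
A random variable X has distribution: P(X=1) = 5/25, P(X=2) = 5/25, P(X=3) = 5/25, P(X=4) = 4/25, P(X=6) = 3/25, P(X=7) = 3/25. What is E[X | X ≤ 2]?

3/2

P(X ≤ 2) = 2/5.
Σ over the event: 1·1/5 + 2·1/5 = 3/5.
E[X | X ≤ 2] = (3/5) / (2/5) = 3/2.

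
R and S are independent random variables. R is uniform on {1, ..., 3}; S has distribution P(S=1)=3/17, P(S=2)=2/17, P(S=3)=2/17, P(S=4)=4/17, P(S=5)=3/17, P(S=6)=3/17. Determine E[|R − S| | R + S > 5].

75/28

P(R + S > 5) = 28/51.
Summing |R−S|·P(x,y) over outcomes with R + S > 5 gives 25/17.
E[|R − S| | R + S > 5] = (25/17) / (28/51) = 75/28.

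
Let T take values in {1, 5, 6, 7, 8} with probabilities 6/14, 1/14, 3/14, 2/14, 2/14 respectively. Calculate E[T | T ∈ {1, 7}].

P(T ∈ {1, 7}) = 4/7.
Σ over the event: 1·3/7 + 7·1/7 = 10/7.
E[T | T ∈ {1, 7}] = (10/7) / (4/7) = 5/2.

5/2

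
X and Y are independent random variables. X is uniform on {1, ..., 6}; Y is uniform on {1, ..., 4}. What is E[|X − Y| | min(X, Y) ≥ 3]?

Outcomes with min(X, Y) ≥ 3: (3,3), (3,4), (4,3), (4,4), (5,3), (5,4), (6,3), (6,4), each with probability 1/24.
E[|X − Y| | min(X, Y) ≥ 3] = (0 + 1 + 1 + 0 + 2 + 1 + 3 + 2) / 8 = 5/4.

5/4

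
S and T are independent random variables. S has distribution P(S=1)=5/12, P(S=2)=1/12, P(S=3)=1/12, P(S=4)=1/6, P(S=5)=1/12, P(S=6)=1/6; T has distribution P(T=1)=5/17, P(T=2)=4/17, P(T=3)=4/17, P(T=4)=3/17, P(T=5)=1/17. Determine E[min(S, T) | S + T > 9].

P(S + T > 9) = 3/68.
Summing min(S,T)·P(x,y) over outcomes with S + T > 9 gives 13/68.
E[min(S, T) | S + T > 9] = (13/68) / (3/68) = 13/3.

13/3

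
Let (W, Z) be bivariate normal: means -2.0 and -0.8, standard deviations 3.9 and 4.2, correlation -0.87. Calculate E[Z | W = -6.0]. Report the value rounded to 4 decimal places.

2.9477

The regression of Z on W has slope ρ·σ_Z/σ_W and passes through (μ_W, μ_Z).
E[Z | W=-6.0] = -0.8 + (-0.87)·(4.2/3.9)·(-6.0 − (-2.0)) = -0.8 + (-0.93692)·(-4) = 2.9477.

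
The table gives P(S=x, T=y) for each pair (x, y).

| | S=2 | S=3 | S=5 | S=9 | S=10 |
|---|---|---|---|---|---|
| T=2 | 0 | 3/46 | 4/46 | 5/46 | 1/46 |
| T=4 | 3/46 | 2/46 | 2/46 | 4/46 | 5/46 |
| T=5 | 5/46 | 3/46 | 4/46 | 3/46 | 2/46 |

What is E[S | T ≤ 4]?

192/29

P(T ≤ 4) = 29/46.
Summing S·P(S=x,T=y) over the conditioning event gives 96/23.
E[S | T ≤ 4] = (96/23) / (29/46) = 192/29.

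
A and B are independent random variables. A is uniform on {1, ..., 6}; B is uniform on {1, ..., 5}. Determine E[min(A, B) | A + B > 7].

Outcomes with A + B > 7: (3,5), (4,4), (4,5), (5,3), (5,4), (5,5), (6,2), (6,3), (6,4), (6,5), each with probability 1/30.
E[min(A, B) | A + B > 7] = (3 + 4 + 4 + 3 + 4 + 5 + 2 + 3 + 4 + 5) / 10 = 37/10.

37/10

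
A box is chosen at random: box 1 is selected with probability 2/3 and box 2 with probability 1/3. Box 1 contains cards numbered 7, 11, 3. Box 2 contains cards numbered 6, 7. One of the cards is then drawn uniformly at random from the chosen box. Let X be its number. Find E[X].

41/6

E[X | box 1] = (7+11+3)/3 = 7.
E[X | box 2] = (6+7)/2 = 13/2.
By the law of total expectation,
E[X] = (2/3)·(7) + (1/3)·(13/2) = 41/6.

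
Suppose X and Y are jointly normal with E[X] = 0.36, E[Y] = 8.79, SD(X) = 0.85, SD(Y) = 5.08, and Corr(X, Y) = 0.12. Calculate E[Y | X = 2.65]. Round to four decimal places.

E[Y | X=x] = μ_Y + ρ(σ_Y/σ_X)(x − μ_X) for jointly normal variables.
E[Y | X=2.65] = 8.79 + (0.12)·(5.08/0.85)·(2.65 − (0.36)) = 8.79 + (0.71718)·(2.29) = 10.4323.

10.4323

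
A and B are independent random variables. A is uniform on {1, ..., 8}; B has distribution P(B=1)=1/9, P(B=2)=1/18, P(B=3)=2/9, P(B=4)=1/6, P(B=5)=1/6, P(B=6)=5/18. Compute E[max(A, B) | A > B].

P(A > B) = 71/144.
Summing max(A,B)·P(x,y) over outcomes with A > B gives 439/144.
E[max(A, B) | A > B] = (439/144) / (71/144) = 439/71.

439/71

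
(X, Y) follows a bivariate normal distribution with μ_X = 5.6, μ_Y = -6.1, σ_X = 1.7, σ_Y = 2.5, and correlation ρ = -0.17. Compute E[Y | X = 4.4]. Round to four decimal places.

-5.8000

For a bivariate normal, E[Y | X=x] = μ_Y + ρ·(σ_Y/σ_X)·(x − μ_X).
E[Y | X=4.4] = -6.1 + (-0.17)·(2.5/1.7)·(4.4 − (5.6)) = -6.1 + (-0.25)·(-1.2) = -5.8000.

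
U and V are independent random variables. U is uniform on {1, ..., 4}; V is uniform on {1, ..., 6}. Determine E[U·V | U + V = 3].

2

P(U + V = 3) = 1/12.
Summing UV·P(x,y) over outcomes with U + V = 3 gives 1/6.
E[U·V | U + V = 3] = (1/6) / (1/12) = 2.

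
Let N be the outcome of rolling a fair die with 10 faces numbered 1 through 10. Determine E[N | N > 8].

Given N > 8, N is equally likely to be any of {9, 10}.
E[N | N > 8] = (9 + 10) / 2 = 19/2.

19/2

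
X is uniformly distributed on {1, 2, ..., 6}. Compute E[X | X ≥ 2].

4

Given X ≥ 2, X is equally likely to be any of {2, 3, 4, 5, 6}.
E[X | X ≥ 2] = (2 + 3 + 4 + 5 + 6) / 5 = 4.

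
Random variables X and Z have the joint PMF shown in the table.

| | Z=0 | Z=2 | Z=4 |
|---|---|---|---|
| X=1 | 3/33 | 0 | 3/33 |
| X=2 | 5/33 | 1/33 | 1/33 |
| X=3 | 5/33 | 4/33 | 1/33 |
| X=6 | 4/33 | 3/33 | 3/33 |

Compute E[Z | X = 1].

2

P(X = 1) = 2/11.
Summing Z·P(X=x,Z=y) over the conditioning event gives 4/11.
E[Z | X = 1] = (4/11) / (2/11) = 2.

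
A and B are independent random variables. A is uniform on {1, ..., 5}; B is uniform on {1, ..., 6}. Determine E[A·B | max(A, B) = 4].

Outcomes with max(A, B) = 4: (1,4), (2,4), (3,4), (4,1), (4,2), (4,3), (4,4), each with probability 1/30.
E[A·B | max(A, B) = 4] = (4 + 8 + 12 + 4 + 8 + 12 + 16) / 7 = 64/7.

64/7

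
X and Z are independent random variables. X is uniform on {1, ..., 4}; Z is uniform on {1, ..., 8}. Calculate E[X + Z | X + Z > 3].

216/29

P(X + Z > 3) = 29/32.
Summing (X+Z)·P(x,y) over outcomes with X + Z > 3 gives 27/4.
E[X + Z | X + Z > 3] = (27/4) / (29/32) = 216/29.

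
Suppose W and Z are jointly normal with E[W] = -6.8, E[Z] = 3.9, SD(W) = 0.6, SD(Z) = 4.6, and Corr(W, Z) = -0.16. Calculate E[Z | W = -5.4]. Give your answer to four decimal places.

For a bivariate normal, E[Z | W=x] = μ_Z + ρ·(σ_Z/σ_W)·(x − μ_W).
E[Z | W=-5.4] = 3.9 + (-0.16)·(4.6/0.6)·(-5.4 − (-6.8)) = 3.9 + (-1.22667)·(1.4) = 2.1827.

2.1827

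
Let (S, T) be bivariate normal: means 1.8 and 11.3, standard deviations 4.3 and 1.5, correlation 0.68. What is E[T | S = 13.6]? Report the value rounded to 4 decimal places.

For a bivariate normal, E[T | S=x] = μ_T + ρ·(σ_T/σ_S)·(x − μ_S).
E[T | S=13.6] = 11.3 + (0.68)·(1.5/4.3)·(13.6 − (1.8)) = 11.3 + (0.23721)·(11.8) = 14.0991.

14.0991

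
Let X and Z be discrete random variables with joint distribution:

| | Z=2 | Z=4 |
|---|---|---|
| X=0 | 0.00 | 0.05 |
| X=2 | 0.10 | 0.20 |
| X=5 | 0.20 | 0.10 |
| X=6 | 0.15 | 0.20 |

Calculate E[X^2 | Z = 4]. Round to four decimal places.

P(Z = 4) = 0.55.
Σ X^2·P over the event = 0·(0.05) + 4·(0.20) + 25·(0.10) + 36·(0.20) = 10.50.
E[X^2 | Z = 4] = (10.50) / (0.55) = 19.0909.

19.0909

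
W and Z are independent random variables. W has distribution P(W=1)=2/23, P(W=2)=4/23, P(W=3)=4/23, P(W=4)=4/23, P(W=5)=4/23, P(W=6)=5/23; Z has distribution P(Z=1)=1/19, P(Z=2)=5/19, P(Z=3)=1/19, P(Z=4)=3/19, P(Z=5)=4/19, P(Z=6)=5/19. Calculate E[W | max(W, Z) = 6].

P(max(W, Z) = 6) = 185/437.
Summing W·P(x,y) over outcomes with max(W, Z) = 6 gives 860/437.
E[W | max(W, Z) = 6] = (860/437) / (185/437) = 172/37.

172/37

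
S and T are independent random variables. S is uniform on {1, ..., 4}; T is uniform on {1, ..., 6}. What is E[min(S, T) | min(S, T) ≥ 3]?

Outcomes with min(S, T) ≥ 3: (3,3), (3,4), (3,5), (3,6), (4,3), (4,4), (4,5), (4,6), each with probability 1/24.
E[min(S, T) | min(S, T) ≥ 3] = (3 + 3 + 3 + 3 + 3 + 4 + 4 + 4) / 8 = 27/8.

27/8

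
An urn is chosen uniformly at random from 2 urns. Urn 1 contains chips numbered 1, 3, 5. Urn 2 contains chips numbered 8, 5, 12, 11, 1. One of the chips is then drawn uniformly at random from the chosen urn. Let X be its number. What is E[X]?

26/5

E[X | urn 1] = (1+3+5)/3 = 3.
E[X | urn 2] = (8+5+12+11+1)/5 = 37/5.
By the law of total expectation,
E[X] = (1/2)·(3) + (1/2)·(37/5) = 26/5.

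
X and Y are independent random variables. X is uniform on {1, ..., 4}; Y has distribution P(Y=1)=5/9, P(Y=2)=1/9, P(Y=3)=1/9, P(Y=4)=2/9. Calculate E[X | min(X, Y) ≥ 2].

P(min(X, Y) ≥ 2) = 1/3.
Summing X·P(x,y) over outcomes with min(X, Y) ≥ 2 gives 1.
E[X | min(X, Y) ≥ 2] = (1) / (1/3) = 3.

3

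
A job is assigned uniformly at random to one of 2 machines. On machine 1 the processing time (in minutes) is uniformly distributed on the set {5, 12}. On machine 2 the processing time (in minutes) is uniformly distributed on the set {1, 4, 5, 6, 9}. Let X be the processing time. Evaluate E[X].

E[X | machine 1] = (5+12)/2 = 17/2.
E[X | machine 2] = (1+4+5+6+9)/5 = 5.
By the law of total expectation,
E[X] = (1/2)·(17/2) + (1/2)·(5) = 27/4.

27/4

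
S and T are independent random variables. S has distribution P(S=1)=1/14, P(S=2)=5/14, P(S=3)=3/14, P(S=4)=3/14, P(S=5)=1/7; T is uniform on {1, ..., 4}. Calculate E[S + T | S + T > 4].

P(S + T > 4) = 5/7.
Summing (S+T)·P(x,y) over outcomes with S + T > 4 gives 9/2.
E[S + T | S + T > 4] = (9/2) / (5/7) = 63/10.

63/10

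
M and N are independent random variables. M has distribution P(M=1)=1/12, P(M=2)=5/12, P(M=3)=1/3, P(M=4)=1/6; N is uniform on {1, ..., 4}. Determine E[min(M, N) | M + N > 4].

73/31

P(M + N > 4) = 31/48.
Summing min(M,N)·P(x,y) over outcomes with M + N > 4 gives 73/48.
E[min(M, N) | M + N > 4] = (73/48) / (31/48) = 73/31.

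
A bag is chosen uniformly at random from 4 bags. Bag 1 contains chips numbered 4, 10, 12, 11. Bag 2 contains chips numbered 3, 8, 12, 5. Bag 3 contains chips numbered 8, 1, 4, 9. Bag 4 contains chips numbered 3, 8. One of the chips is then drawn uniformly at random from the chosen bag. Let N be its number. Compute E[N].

109/16

E[N | bag 1] = (4+10+12+11)/4 = 37/4.
E[N | bag 2] = (3+8+12+5)/4 = 7.
E[N | bag 3] = (8+1+4+9)/4 = 11/2.
E[N | bag 4] = (3+8)/2 = 11/2.
By the law of total expectation,
E[N] = (1/4)·(37/4) + (1/4)·(7) + (1/4)·(11/2) + (1/4)·(11/2) = 109/16.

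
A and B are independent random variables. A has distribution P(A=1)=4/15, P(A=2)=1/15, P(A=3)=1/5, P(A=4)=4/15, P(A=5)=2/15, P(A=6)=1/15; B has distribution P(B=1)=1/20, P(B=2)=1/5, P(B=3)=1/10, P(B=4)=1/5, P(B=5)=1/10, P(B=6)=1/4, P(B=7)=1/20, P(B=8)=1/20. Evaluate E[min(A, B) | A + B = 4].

19/15

P(A + B = 4) = 1/20.
Summing min(A,B)·P(x,y) over outcomes with A + B = 4 gives 19/300.
E[min(A, B) | A + B = 4] = (19/300) / (1/20) = 19/15.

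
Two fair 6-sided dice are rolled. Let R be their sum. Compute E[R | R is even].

P(R is even) = 1/2.
Σ over the event: 2·1/36 + 4·1/12 + 6·5/36 + 8·5/36 + 10·1/12 + 12·1/36 = 7/2.
E[R | R is even] = (7/2) / (1/2) = 7.

7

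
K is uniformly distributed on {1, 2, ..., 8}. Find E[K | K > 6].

Given K > 6, K is equally likely to be any of {7, 8}.
E[K | K > 6] = (7 + 8) / 2 = 15/2.

15/2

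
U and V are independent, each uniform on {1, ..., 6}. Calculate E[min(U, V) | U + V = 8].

Outcomes with U + V = 8: (2,6), (3,5), (4,4), (5,3), (6,2), each with probability 1/36.
E[min(U, V) | U + V = 8] = (2 + 3 + 4 + 3 + 2) / 5 = 14/5.

14/5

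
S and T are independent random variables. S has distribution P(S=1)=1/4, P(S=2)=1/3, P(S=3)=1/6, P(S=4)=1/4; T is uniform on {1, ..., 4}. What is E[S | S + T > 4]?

P(S + T > 4) = 29/48.
Summing S·P(x,y) over outcomes with S + T > 4 gives 85/48.
E[S | S + T > 4] = (85/48) / (29/48) = 85/29.

85/29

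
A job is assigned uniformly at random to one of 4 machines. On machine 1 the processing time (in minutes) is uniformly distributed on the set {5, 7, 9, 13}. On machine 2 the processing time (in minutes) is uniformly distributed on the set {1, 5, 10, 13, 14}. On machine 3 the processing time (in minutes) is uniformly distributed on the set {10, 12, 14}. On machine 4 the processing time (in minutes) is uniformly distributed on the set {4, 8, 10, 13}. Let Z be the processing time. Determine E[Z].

E[Z | machine 1] = (5+7+9+13)/4 = 17/2.
E[Z | machine 2] = (1+5+10+13+14)/5 = 43/5.
E[Z | machine 3] = (10+12+14)/3 = 12.
E[Z | machine 4] = (4+8+10+13)/4 = 35/4.
By the law of total expectation,
E[Z] = (1/4)·(17/2) + (1/4)·(43/5) + (1/4)·(12) + (1/4)·(35/4) = 757/80.

757/80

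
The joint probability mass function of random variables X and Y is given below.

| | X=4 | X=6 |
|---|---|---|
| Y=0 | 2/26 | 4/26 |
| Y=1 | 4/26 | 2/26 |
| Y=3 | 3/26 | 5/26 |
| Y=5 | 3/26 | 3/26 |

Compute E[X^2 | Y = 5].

P(Y = 5) = 3/13.
Σ X^2·P over the event = 16·(3/26) + 36·(3/26) = 6.
E[X^2 | Y = 5] = (6) / (3/13) = 26.

26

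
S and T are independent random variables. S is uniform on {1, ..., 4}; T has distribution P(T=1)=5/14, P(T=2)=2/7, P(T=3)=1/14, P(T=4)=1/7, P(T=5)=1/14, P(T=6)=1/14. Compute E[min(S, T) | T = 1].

P(T = 1) = 5/14.
Summing min(S,T)·P(x,y) over outcomes with T = 1 gives 5/14.
E[min(S, T) | T = 1] = (5/14) / (5/14) = 1.

1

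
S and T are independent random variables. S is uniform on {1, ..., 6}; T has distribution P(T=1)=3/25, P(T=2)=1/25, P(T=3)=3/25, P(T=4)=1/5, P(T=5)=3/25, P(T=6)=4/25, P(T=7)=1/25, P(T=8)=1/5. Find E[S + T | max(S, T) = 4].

172/27

P(max(S, T) = 4) = 9/50.
Summing (S+T)·P(x,y) over outcomes with max(S, T) = 4 gives 86/75.
E[S + T | max(S, T) = 4] = (86/75) / (9/50) = 172/27.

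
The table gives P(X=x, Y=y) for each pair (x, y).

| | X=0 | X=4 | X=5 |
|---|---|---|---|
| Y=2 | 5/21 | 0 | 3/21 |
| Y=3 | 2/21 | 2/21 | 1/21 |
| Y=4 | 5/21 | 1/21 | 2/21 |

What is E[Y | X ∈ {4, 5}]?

3

P(X ∈ {4, 5}) = 3/7.
Σ Y·P over the event = 3·(2/21) + 4·(1/21) + 2·(3/21) + 3·(1/21) + 4·(2/21) = 9/7.
E[Y | X ∈ {4, 5}] = (9/7) / (3/7) = 3.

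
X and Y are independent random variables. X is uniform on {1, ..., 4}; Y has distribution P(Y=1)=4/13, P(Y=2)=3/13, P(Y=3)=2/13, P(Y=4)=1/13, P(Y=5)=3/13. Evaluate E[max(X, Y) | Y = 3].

13/4

P(Y = 3) = 2/13.
Summing max(X,Y)·P(x,y) over outcomes with Y = 3 gives 1/2.
E[max(X, Y) | Y = 3] = (1/2) / (2/13) = 13/4.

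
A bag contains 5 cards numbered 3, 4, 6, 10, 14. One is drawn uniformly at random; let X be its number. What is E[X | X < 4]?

P(X < 4) = 1/5.
Σ over the event: 3·1/5 = 3/5.
E[X | X < 4] = (3/5) / (1/5) = 3.

3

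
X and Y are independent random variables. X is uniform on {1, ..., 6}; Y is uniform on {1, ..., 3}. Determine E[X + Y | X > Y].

25/4

P(X > Y) = 2/3.
Summing (X+Y)·P(x,y) over outcomes with X > Y gives 25/6.
E[X + Y | X > Y] = (25/6) / (2/3) = 25/4.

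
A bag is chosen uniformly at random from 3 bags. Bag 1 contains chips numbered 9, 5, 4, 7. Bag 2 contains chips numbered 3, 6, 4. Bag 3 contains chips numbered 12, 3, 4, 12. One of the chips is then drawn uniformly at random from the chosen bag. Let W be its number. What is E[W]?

E[W | bag 1] = (9+5+4+7)/4 = 25/4.
E[W | bag 2] = (3+6+4)/3 = 13/3.
E[W | bag 3] = (12+3+4+12)/4 = 31/4.
By the law of total expectation,
E[W] = (1/3)·(25/4) + (1/3)·(13/3) + (1/3)·(31/4) = 55/9.

55/9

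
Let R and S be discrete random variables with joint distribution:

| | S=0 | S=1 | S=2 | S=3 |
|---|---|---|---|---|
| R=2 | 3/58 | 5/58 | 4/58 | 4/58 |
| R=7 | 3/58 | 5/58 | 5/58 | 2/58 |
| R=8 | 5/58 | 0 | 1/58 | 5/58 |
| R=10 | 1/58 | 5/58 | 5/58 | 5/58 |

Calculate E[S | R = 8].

P(R = 8) = 11/58.
Σ S·P over the event = 0·(5/58) + 2·(1/58) + 3·(5/58) = 17/58.
E[S | R = 8] = (17/58) / (11/58) = 17/11.

17/11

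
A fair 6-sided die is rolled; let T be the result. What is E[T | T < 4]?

2

Given T < 4, T is equally likely to be any of {1, 2, 3}.
E[T | T < 4] = (1 + 2 + 3) / 3 = 2.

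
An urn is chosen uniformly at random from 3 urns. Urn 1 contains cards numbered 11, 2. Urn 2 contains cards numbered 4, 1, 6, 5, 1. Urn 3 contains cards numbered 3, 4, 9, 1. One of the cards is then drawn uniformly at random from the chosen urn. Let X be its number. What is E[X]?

283/60

E[X | urn 1] = (11+2)/2 = 13/2.
E[X | urn 2] = (4+1+6+5+1)/5 = 17/5.
E[X | urn 3] = (3+4+9+1)/4 = 17/4.
By the law of total expectation,
E[X] = (1/3)·(13/2) + (1/3)·(17/5) + (1/3)·(17/4) = 283/60.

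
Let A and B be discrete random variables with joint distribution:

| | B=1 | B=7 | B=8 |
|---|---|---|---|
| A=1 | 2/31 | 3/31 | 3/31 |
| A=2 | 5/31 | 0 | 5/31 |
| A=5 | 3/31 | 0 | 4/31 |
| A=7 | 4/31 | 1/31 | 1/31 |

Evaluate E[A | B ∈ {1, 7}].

65/18

P(B ∈ {1, 7}) = 18/31.
Σ A·P over the event = 1·(2/31) + 1·(3/31) + 2·(5/31) + 5·(3/31) + 7·(4/31) + 7·(1/31) = 65/31.
E[A | B ∈ {1, 7}] = (65/31) / (18/31) = 65/18.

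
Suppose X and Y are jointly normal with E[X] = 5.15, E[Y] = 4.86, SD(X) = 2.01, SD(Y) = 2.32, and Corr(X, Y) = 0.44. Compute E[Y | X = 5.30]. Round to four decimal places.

4.9362

For a bivariate normal, E[Y | X=x] = μ_Y + ρ·(σ_Y/σ_X)·(x − μ_X).
E[Y | X=5.30] = 4.86 + (0.44)·(2.32/2.01)·(5.30 − (5.15)) = 4.86 + (0.50786)·(0.15) = 4.9362.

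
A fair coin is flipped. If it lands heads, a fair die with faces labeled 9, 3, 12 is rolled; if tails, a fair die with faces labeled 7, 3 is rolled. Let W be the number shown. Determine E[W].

E[W | heads] = (9+3+12)/3 = 8.
E[W | tails] = (7+3)/2 = 5.
E[W] = (1/2)·(8) + (1/2)·(5) = 13/2.

13/2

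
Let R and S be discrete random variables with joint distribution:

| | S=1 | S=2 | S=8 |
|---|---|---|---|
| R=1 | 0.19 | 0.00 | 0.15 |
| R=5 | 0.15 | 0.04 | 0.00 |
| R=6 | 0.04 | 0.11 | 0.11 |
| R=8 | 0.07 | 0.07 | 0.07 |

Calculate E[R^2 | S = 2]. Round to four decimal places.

P(S = 2) = 0.22.
Σ R^2·P over the event = 25·(0.04) + 36·(0.11) + 64·(0.07) = 9.44.
E[R^2 | S = 2] = (9.44) / (0.22) = 42.9091.

42.9091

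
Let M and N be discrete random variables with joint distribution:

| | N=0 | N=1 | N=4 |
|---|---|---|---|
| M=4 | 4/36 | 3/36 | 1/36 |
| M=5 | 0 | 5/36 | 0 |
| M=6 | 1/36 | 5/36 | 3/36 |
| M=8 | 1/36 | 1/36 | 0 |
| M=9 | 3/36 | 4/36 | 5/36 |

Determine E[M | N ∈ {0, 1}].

P(N ∈ {0, 1}) = 3/4.
Summing M·P(M=x,N=y) over the conditioning event gives 14/3.
E[M | N ∈ {0, 1}] = (14/3) / (3/4) = 56/9.

56/9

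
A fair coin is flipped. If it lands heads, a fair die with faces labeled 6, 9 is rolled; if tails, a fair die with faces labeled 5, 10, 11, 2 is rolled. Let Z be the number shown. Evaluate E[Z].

E[Z | heads] = (6+9)/2 = 15/2.
E[Z | tails] = (5+10+11+2)/4 = 7.
By the law of total expectation,
E[Z] = (1/2)·(15/2) + (1/2)·(7) = 29/4.

29/4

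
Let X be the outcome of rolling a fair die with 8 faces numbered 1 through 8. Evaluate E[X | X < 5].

5/2

Given X < 5, X is equally likely to be any of {1, 2, 3, 4}.
E[X | X < 5] = (1 + 2 + 3 + 4) / 4 = 5/2.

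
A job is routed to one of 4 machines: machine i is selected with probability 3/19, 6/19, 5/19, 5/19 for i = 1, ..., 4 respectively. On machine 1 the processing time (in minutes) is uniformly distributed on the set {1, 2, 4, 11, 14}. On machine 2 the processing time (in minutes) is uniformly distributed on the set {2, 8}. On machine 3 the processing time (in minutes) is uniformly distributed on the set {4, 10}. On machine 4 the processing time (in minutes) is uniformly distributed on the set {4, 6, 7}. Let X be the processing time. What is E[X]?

1688/285

E[X | machine 1] = (1+2+4+11+14)/5 = 32/5.
E[X | machine 2] = (2+8)/2 = 5.
E[X | machine 3] = (4+10)/2 = 7.
E[X | machine 4] = (4+6+7)/3 = 17/3.
E[X] = (3/19)·(32/5) + (6/19)·(5) + (5/19)·(7) + (5/19)·(17/3) = 1688/285.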